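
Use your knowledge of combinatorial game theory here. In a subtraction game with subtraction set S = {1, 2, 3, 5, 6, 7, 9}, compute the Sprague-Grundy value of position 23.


The subtraction set is S = {1, 2, 3, 5, 6, 7, 9}.
G(k) = mex{ G(k - s) : s in S, s <= k }. We compute iteratively: G(0) = 0.
G(1) = mex({0}) = 1
G(2) = mex({0, 1}) = 2
G(3) = mex({0, 1, 2}) = 3
G(4) = mex({1, 2, 3}) = 0
G(5) = mex({0, 2, 3}) = 1
G(6) = mex({0, 1, 3}) = 2
G(7) = mex({0, 1, 2}) = 3
G(8) = mex({1, 2, 3}) = 0
G(9) = mex({0, 2, 3}) = 1
G(10) = mex({0, 1, 3}) = 2
G(11) = mex({0, 1, 2}) = 3
G(12) = mex({1, 2, 3}) = 0
Observe that G(4)..G(12) = 0, 1, 2, 3, 0, 1, 2, 3, 0 repeats G(0)..G(8) = 0, 1, 2, 3, 0, 1, 2, 3, 0.
For k >= max(S) = 9, G(k) is determined by the previous 9 values G(k-9)..G(k-1); a window of 9 consecutive values has recurred shifted by 4, so by induction G(k + 4) = G(k) for all k >= 0: the sequence is periodic from the start with period 4.
One period: G(0..3) = 0, 1, 2, 3.
23 mod 4 = 3, so G(23) = G(3) = 3.

3


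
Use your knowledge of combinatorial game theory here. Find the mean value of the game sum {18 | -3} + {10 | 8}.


G1 = {18 | -3}, G2 = {10 | 8}
Each is a switch {a | b} with numbers a > b; its mean value is (a + b)/2, and mean value is additive over game sums: m(G1 + G2) = m(G1) + m(G2).
Mean of G1 = (18 + (-3))/2 = 15/2 = 15/2
Mean of G2 = (10 + (8))/2 = 18/2 = 9
Mean of G1 + G2 = 15/2 + 9 = 33/2

33/2


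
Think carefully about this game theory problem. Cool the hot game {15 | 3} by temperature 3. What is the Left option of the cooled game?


Original game: {15 | 3} (a switch {a | b} with a > b).
Cooling by t (for t below the temperature (a - b)/2 = 6) taxes each move by t: {a | b} cooled by t is {a - t | b + t}.
Cooling amount: t = 3
Cooled Left option: 15 - 3 = 12
Cooled Right option: 3 + 3 = 6
Cooled game: {12 | 6}
Left option = 12

12


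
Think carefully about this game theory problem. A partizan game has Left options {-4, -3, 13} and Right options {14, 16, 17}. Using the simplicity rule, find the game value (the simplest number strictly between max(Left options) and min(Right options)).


Left options: {-4, -3, 13}, max = 13
Right options: {14, 16, 17}, min = 14
All options are numbers and max(Left) < min(Right), so by the simplicity theorem the value is the simplest (earliest-born) number strictly between 13 and 14.
No integer lies strictly between 13 and 14, so the value is the dyadic rational m/2^k in the interval with the smallest k (then m odd); search k = 1, 2, ...:
Denominator 2: 27/2 lies strictly between 13 and 14 -- found.
The simplest number in the interval is 27/2.
Game value = 27/2

27/2


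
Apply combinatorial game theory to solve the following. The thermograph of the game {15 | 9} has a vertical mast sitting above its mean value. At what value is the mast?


Game = {15 | 9}, a switch {a | b} with numbers a > b.
Its thermograph has left wall a - t and right wall b + t, which meet at t = (a - b)/2, where both equal (a + b)/2. So the mast (mean value) is at (a + b)/2.
Mean = (15 + (9))/2 = 24/2 = 12

12


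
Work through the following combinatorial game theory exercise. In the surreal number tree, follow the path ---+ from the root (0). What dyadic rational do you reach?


Sign expansion: ---+
Rule: track bounds (lo, hi), initially (-inf, +inf). On '+', the current value becomes lo and we move to the simplest number in (value, hi): value + 1 if hi = +inf, otherwise the midpoint (value + hi)/2. On '-', the current value becomes hi and we move to value - 1 if lo = -inf, otherwise the midpoint (lo + value)/2.
Start at 0.
Step 1: sign = -, move left. Bounds: (-inf, 0). Value = -1
Step 2: sign = -, move left. Bounds: (-inf, -1). Value = -2
Step 3: sign = -, move left. Bounds: (-inf, -2). Value = -3
Step 4: sign = +, move right. Bounds: (-3, -2). Value = -5/2
The surreal number with sign expansion ---+ is -5/2.

-5/2


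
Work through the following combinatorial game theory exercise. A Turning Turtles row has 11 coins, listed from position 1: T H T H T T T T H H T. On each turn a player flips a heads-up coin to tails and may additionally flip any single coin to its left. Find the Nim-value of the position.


Coins: T H T H T T T T H H T
Key fact: a single head at position k behaves exactly like a Nim heap of size k (turning it to T and optionally flipping a coin at j < k corresponds to moving the heap from k to j, or to 0), and heads combine as a disjunctive sum (two heads at the same place would cancel, matching j XOR j = 0). So the Nim-value is the XOR of the 1-indexed positions of the heads.
Face-up positions (1-indexed): [2, 4, 9, 10]
XOR 0 with 2: 0 XOR 2 = 2
XOR 2 with 4: 2 XOR 4 = 6
XOR 6 with 9: 6 XOR 9 = 15
XOR 15 with 10: 15 XOR 10 = 5
Nim-value = 5

5


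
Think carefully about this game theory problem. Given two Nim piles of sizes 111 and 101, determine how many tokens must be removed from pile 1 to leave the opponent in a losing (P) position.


Piles: 111 and 101
Current XOR: 111 XOR 101 = 10 (non-zero, so this is an N-position).
To make the XOR zero, we need to find a move that balances the piles.
For pile 1 (size 111): target = 111 XOR 10 = 101
We reduce pile 1 from 111 to 101.
Tokens removed: 111 - 101 = 10
Verification: 101 XOR 101 = 0

10


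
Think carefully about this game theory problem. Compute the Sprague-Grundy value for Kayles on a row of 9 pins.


Kayles: a move removes 1 or 2 adjacent pins from a contiguous row.
Removing pins from a row of k leaves two independent rows (a, b) with a + b = k - 1 (one pin) or a + b = k - 2 (two pins); an end removal gives a = 0.
By Sprague-Grundy, G(k) = mex{ G(a) XOR G(b) } over all these splits. G(0) = 0.
G(1): splits (0,0):0^0=0 -> mex({0}) = 1
G(2): splits (0,1):0^1=1 (0,0):0^0=0 -> mex({0, 1}) = 2
G(3): splits (0,2):0^2=2 (1,1):1^1=0 (0,1):0^1=1 -> mex({0, 1, 2}) = 3
G(4): splits (0,3):0^3=3 (1,2):1^2=3 (0,2):0^2=2 (1,1):1^1=0 -> mex({0, 2, 3}) = 1
G(5): splits (0,4):0^1=1 (1,3):1^3=2 (2,2):2^2=0 (0,3):0^3=3 (1,2):1^2=3 -> mex({0, 1, 2, 3}) = 4
G(6) = mex({0, 1, 2, 4}) = 3
G(7) = mex({0, 1, 3, 4, 5}) = 2
G(8) = mex({0, 2, 3, 5, 6}) = 1
G(9) = mex({0, 1, 2, 3, 6, 7}) = 4
Therefore G(9) = 4.

4


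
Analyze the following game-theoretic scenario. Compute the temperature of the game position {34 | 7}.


The game is {34 | 7}, a switch {a | b} with numbers a > b.
Cooling {a | b} by t gives {a - t | b + t}, which stops being hot when a - t = b + t, i.e. at t = (a - b)/2. So the temperature of a switch is (a - b)/2.
Temperature = (Left option - Right option) / 2
= (34 - (7)) / 2
= 27 / 2
= 27/2

27/2


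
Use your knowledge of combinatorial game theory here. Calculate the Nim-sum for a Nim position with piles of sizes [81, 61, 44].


We need the XOR (exclusive or) of all pile sizes.
After XOR-ing pile 1 (size 81): 0 XOR 81 = 81
After XOR-ing pile 2 (size 61): 81 XOR 61 = 108
After XOR-ing pile 3 (size 44): 108 XOR 44 = 64
The Nim-value of this position is 64.

64


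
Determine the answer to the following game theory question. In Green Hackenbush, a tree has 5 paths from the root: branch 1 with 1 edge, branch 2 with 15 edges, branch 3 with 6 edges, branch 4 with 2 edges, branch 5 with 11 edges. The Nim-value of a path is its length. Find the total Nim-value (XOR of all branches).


The tree has 5 branches from the ground vertex.
In Green Hackenbush, the Nim-value of a simple path of length k is k.
Branch 1: length 1, Nim-value = 1
Branch 2: length 15, Nim-value = 15
Branch 3: length 6, Nim-value = 6
Branch 4: length 2, Nim-value = 2
Branch 5: length 11, Nim-value = 11
Total Nim-value = XOR of all branch values:
0 XOR 1 = 1
1 XOR 15 = 14
14 XOR 6 = 8
8 XOR 2 = 10
10 XOR 11 = 1
Nim-value of the tree = 1

1


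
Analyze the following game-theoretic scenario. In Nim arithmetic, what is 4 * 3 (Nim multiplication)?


Nim multiplication is bilinear over XOR: (u XOR v) * w = (u*w) XOR (v*w).
So we split each operand into its bit components and XOR the pairwise Nim products.
4 = 4 (as XOR of powers of 2).
3 = 1 + 2 (as XOR of powers of 2).
Using the standard Nim-product table on single bits:
  2*2 = 3,   2*4 = 8,   2*8 = 12,
  4*4 = 6,   4*8 = 11,  8*8 = 13,
and  1*x = x (identity), k*l = l*k (commutative).
Pairwise Nim products:
  4 * 1 = 4
  4 * 2 = 8
XOR them: 4 XOR 8 = 12.
Result: 4 * 3 = 12 (in Nim).

12


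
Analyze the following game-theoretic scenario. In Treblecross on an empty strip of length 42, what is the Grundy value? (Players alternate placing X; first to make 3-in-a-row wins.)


Treblecross: place X on empty cells; 3-in-a-row wins.
Playing within two cells of an existing X lets the opponent win at once, so sensible play treats the cells i-2..i+2 around each X as dead. The player left with no safe cell loses, so this is a normal-play take-away game on strips of safe cells.
Placing X at cell i (0-indexed) of a strip of k safe cells leaves independent strips of sizes max(0, i-2) and max(0, k-i-3). Hence G(k) = mex{ G(max(0,i-2)) XOR G(max(0,k-i-3)) : 0 <= i < k }, with G(0) = 0.
G(1): splits (0,0):0^0=0 -> mex({0}) = 1
G(2): splits (0,0):0^0=0 -> mex({0}) = 1
G(3): splits (0,0):0^0=0 -> mex({0}) = 1
G(4): splits (0,1):0^1=1 (0,0):0^0=0 -> mex({0, 1}) = 2
G(5): splits (0,2):0^1=1 (0,1):0^1=1 (0,0):0^0=0 -> mex({0, 1}) = 2
G(6) = mex({1}) = 0
G(7) = mex({0, 1, 2}) = 3
G(8) = mex({0, 1, 2}) = 3
G(9) = mex({0, 2}) = 1
G(10) = mex({0, 2, 3}) = 1
G(11) = mex({0, 3}) = 1
G(12) = mex({1, 3}) = 0
G(13) = mex({0, 1, 2, 3}) = 4
G(14) = mex({0, 1, 2}) = 3
G(15) = mex({0, 1, 2}) = 3
G(16) = mex({0, 1, 2, 4}) = 3
G(17) = mex({0, 1, 3, 4}) = 2
G(18) = mex({0, 1, 3, 4}) = 2
G(19) = mex({0, 1, 3, 5}) = 2
G(20) = mex({0, 1, 2, 3, 5}) = 4
G(21) = mex({0, 1, 2, 3, 5}) = 4
G(22) = mex({1, 2, 6}) = 0
G(23) = mex({0, 1, 2, 3, 4, 6}) = 5
G(24) = mex({0, 1, 2, 3, 4}) = 5
G(25) = mex({0, 1, 3, 4, 7}) = 2
G(26) = mex({0, 1, 3, 4, 5, 7}) = 2
G(27) = mex({0, 1, 3, 5}) = 2
G(28) = mex({0, 1, 2, 5}) = 3
G(29) = mex({0, 1, 2, 4, 5, 6}) = 3
G(30) = mex({1, 2, 4, 6}) = 0
G(31) = mex({0, 1, 2, 3, 4, 6}) = 5
G(32) = mex({1, 2, 3, 4, 7}) = 0
G(33) = mex({0, 3, 7}) = 1
G(34) = mex({0, 2, 3, 5, 7}) = 1
G(35) = mex({0, 2, 3, 5, 6}) = 1
G(36) = mex({0, 1, 2, 5, 6}) = 3
G(37) = mex({0, 1, 2, 4, 5, 6}) = 3
G(38) = mex({0, 1, 2, 4}) = 3
G(39) = mex({0, 1, 2, 3, 4, 7}) = 5
G(40) = mex({0, 1, 2, 3, 4, 5, 7}) = 6
G(41) = mex({0, 1, 2, 3, 5, 7}) = 4
G(42) = mex({0, 1, 2, 3, 5, 6, 7}) = 4
Therefore G(42) = 4.

4


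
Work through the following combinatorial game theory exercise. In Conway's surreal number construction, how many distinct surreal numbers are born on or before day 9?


Day 0: {|} = 0 is born. Count = 1.
Day n: the number of surreal numbers born by day n is 2^(n+1) - 1.
By day 0: 2^1 - 1 = 1
By day 1: 2^2 - 1 = 3
By day 2: 2^3 - 1 = 7
By day 3: 2^4 - 1 = 15
By day 4: 2^5 - 1 = 31
By day 5: 2^6 - 1 = 63
By day 6: 2^7 - 1 = 127
By day 7: 2^8 - 1 = 255
By day 8: 2^9 - 1 = 511
By day 9: 2^10 - 1 = 1023
By day 9: 1023 surreal numbers.

1023


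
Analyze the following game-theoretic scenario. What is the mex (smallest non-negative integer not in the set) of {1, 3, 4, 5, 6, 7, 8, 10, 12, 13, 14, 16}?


Set = {1, 3, 4, 5, 6, 7, 8, 10, 12, 13, 14, 16}
0 is NOT in the set. This is the mex.
mex = 0

0


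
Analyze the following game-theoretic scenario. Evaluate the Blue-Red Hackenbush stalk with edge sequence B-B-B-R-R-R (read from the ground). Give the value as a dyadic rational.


Edges (from ground): B-B-B-R-R-R
By Berlekamp's sign-expansion rule, a Blue-Red Hackenbush stalk has the value of the surreal number whose sign sequence is the edge sequence with B -> + and R -> -.
Sign sequence: +++---
Trace the sign expansion in the surreal number tree, starting from 0:
Edge 1: B (sign +) -> bounds (0, +inf), value = 1
Edge 2: B (sign +) -> bounds (1, +inf), value = 2
Edge 3: B (sign +) -> bounds (2, +inf), value = 3
Edge 4: R (sign -) -> bounds (2, 3), value = 5/2
Edge 5: R (sign -) -> bounds (2, 5/2), value = 9/4
Edge 6: R (sign -) -> bounds (2, 9/4), value = 17/8
Game value = 17/8

17/8


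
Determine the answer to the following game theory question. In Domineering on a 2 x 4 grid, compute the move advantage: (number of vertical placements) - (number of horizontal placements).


Board is 2 x 4 (rows x cols).
Left (vertical) placements: (rows-1) * cols = 1 * 4 = 4
Right (horizontal) placements: rows * (cols-1) = 2 * 3 = 6
Advantage = Left - Right = 4 - 6 = -2

-2


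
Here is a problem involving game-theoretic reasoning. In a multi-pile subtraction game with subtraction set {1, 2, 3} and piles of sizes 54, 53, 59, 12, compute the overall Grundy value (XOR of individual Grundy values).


Subtraction set: {1, 2, 3}
For this subtraction set, G(n) = n mod 4 (period = max + 1 = 4).
Pile 1 (size 54): G(54) = 54 mod 4 = 2
Pile 2 (size 53): G(53) = 53 mod 4 = 1
Pile 3 (size 59): G(59) = 59 mod 4 = 3
Pile 4 (size 12): G(12) = 12 mod 4 = 0
Total Grundy value = XOR of all: 2 XOR 1 XOR 3 XOR 0 = 0

0


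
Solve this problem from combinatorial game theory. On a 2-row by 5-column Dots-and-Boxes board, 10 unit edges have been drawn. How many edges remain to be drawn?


Grid: 2 x 5 boxes, i.e. 3 rows and 6 columns of dots.
Horizontal edges: (rows + 1) * cols = 3 * 5 = 15
Vertical edges: rows * (cols + 1) = 2 * 6 = 12
Total edges: 15 + 12 = 27
Edges drawn: 10
Remaining: 27 - 10 = 17

17


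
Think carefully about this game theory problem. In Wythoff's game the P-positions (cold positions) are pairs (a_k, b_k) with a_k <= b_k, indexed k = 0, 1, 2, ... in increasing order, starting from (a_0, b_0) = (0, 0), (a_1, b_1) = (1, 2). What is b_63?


By Wythoff's theorem, a_k = floor(k * phi) and b_k = floor(k * phi^2) = a_k + k, where phi = (1 + sqrt(5))/2 is the golden ratio.
phi = (1 + sqrt(5))/2 = 1.618034
phi^2 = phi + 1 = 2.618034
k = 63
k * phi^2 = 63 * 2.618034 = 164.936141
b_63 = floor(k * phi^2) = 164 (check: a_63 + k = 101 + 63 = 164)

164


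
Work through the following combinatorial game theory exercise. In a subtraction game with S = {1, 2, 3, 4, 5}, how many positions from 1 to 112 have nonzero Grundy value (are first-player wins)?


Subtraction set S = {1, 2, 3, 4, 5}, so G(n) = n mod 6.
G(n) = 0 when n is a multiple of 6.
Multiples of 6 in [1, 112]: 18
N-positions (nonzero Grundy) = 112 - 18 = 94

94


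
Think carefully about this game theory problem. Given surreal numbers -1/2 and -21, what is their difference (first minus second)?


x = -1/2, y = -21
Converting to common denominator: 2
x = -1/2, y = -42/2
x - y = -1/2 - -21 = 41/2

41/2


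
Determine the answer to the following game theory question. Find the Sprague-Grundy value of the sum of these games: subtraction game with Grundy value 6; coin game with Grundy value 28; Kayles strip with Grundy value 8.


By the Sprague-Grundy theorem, the Grundy value of a sum of games is the XOR of individual Grundy values.
subtraction game: Grundy value = 6. Running XOR: 0 XOR 6 = 6
coin game: Grundy value = 28. Running XOR: 6 XOR 28 = 26
Kayles strip: Grundy value = 8. Running XOR: 26 XOR 8 = 18
The combined Grundy value is 18.

18


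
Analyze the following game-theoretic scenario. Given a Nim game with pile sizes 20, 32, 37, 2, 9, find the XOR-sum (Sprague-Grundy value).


We need the XOR (exclusive or) of all pile sizes.
After XOR-ing pile 1 (size 20): 0 XOR 20 = 20
After XOR-ing pile 2 (size 32): 20 XOR 32 = 52
After XOR-ing pile 3 (size 37): 52 XOR 37 = 17
After XOR-ing pile 4 (size 2): 17 XOR 2 = 19
After XOR-ing pile 5 (size 9): 19 XOR 9 = 26
The Nim-value of this position is 26.

26


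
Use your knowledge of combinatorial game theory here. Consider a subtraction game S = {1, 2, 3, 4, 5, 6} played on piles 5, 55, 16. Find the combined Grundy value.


Subtraction set: {1, 2, 3, 4, 5, 6}
For this subtraction set, G(n) = n mod 7 (period = max + 1 = 7).
Pile 1 (size 5): G(5) = 5 mod 7 = 5
Pile 2 (size 55): G(55) = 55 mod 7 = 6
Pile 3 (size 16): G(16) = 16 mod 7 = 2
Total Grundy value = XOR of all: 5 XOR 6 XOR 2 = 1

1


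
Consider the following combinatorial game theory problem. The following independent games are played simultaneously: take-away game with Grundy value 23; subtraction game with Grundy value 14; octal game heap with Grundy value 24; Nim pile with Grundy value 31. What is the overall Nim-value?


By the Sprague-Grundy theorem, the Grundy value of a sum of games is the XOR of individual Grundy values.
take-away game: Grundy value = 23. Running XOR: 0 XOR 23 = 23
subtraction game: Grundy value = 14. Running XOR: 23 XOR 14 = 25
octal game heap: Grundy value = 24. Running XOR: 25 XOR 24 = 1
Nim pile: Grundy value = 31. Running XOR: 1 XOR 31 = 30
The combined Grundy value is 30.

30


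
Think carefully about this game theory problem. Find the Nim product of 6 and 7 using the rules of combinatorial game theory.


Nim multiplication is bilinear over XOR: (u XOR v) * w = (u*w) XOR (v*w).
So we split each operand into its bit components and XOR the pairwise Nim products.
6 = 2 + 4 (as XOR of powers of 2).
7 = 1 + 2 + 4 (as XOR of powers of 2).
Using the standard Nim-product table on single bits:
  2*2 = 3,   2*4 = 8,   2*8 = 12,
  4*4 = 6,   4*8 = 11,  8*8 = 13,
and  1*x = x (identity), k*l = l*k (commutative).
Pairwise Nim products:
  2 * 1 = 2
  2 * 2 = 3
  2 * 4 = 8
  4 * 1 = 4
  4 * 2 = 8
  4 * 4 = 6
XOR them: 2 XOR 3 XOR 8 XOR 4 XOR 8 XOR 6 = 3.
Result: 6 * 7 = 3 (in Nim).

3


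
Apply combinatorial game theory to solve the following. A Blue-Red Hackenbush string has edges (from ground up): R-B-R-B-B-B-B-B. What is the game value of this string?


Edges (from ground): R-B-R-B-B-B-B-B
By Berlekamp's sign-expansion rule, a Blue-Red Hackenbush stalk has the value of the surreal number whose sign sequence is the edge sequence with B -> + and R -> -.
Sign sequence: -+-+++++
Trace the sign expansion in the surreal number tree, starting from 0:
Edge 1: R (sign -) -> bounds (-inf, 0), value = -1
Edge 2: B (sign +) -> bounds (-1, 0), value = -1/2
Edge 3: R (sign -) -> bounds (-1, -1/2), value = -3/4
Edge 4: B (sign +) -> bounds (-3/4, -1/2), value = -5/8
Edge 5: B (sign +) -> bounds (-5/8, -1/2), value = -9/16
Edge 6: B (sign +) -> bounds (-9/16, -1/2), value = -17/32
Edge 7: B (sign +) -> bounds (-17/32, -1/2), value = -33/64
Edge 8: B (sign +) -> bounds (-33/64, -1/2), value = -65/128
Game value = -65/128

-65/128


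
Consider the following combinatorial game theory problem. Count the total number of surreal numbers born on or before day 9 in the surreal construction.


Day 0: {|} = 0 is born. Count = 1.
Day n: the number of surreal numbers born by day n is 2^(n+1) - 1.
By day 0: 2^1 - 1 = 1
By day 1: 2^2 - 1 = 3
By day 2: 2^3 - 1 = 7
By day 3: 2^4 - 1 = 15
By day 4: 2^5 - 1 = 31
By day 5: 2^6 - 1 = 63
By day 6: 2^7 - 1 = 127
By day 7: 2^8 - 1 = 255
By day 8: 2^9 - 1 = 511
By day 9: 2^10 - 1 = 1023
By day 9: 1023 surreal numbers.

1023


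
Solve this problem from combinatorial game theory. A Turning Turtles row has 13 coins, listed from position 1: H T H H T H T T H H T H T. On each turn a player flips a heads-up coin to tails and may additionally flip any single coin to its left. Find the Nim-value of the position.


Coins: H T H H T H T T H H T H T
Key fact: a single head at position k behaves exactly like a Nim heap of size k (turning it to T and optionally flipping a coin at j < k corresponds to moving the heap from k to j, or to 0), and heads combine as a disjunctive sum (two heads at the same place would cancel, matching j XOR j = 0). So the Nim-value is the XOR of the 1-indexed positions of the heads.
Face-up positions (1-indexed): [1, 3, 4, 6, 9, 10, 12]
XOR 0 with 1: 0 XOR 1 = 1
XOR 1 with 3: 1 XOR 3 = 2
XOR 2 with 4: 2 XOR 4 = 6
XOR 6 with 6: 6 XOR 6 = 0
XOR 0 with 9: 0 XOR 9 = 9
XOR 9 with 10: 9 XOR 10 = 3
XOR 3 with 12: 3 XOR 12 = 15
Nim-value = 15

15


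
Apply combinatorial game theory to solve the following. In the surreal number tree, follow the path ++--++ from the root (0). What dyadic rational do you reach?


Sign expansion: ++--++
Rule: track bounds (lo, hi), initially (-inf, +inf). On '+', the current value becomes lo and we move to the simplest number in (value, hi): value + 1 if hi = +inf, otherwise the midpoint (value + hi)/2. On '-', the current value becomes hi and we move to value - 1 if lo = -inf, otherwise the midpoint (lo + value)/2.
Start at 0.
Step 1: sign = +, move right. Bounds: (0, +inf). Value = 1
Step 2: sign = +, move right. Bounds: (1, +inf). Value = 2
Step 3: sign = -, move left. Bounds: (1, 2). Value = 3/2
Step 4: sign = -, move left. Bounds: (1, 3/2). Value = 5/4
Step 5: sign = +, move right. Bounds: (5/4, 3/2). Value = 11/8
Step 6: sign = +, move right. Bounds: (11/8, 3/2). Value = 23/16
The surreal number with sign expansion ++--++ is 23/16.

23/16


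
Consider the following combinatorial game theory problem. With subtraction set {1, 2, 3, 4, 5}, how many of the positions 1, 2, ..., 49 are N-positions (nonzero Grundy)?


Subtraction set S = {1, 2, 3, 4, 5}, so G(n) = n mod 6.
G(n) = 0 when n is a multiple of 6.
Multiples of 6 in [1, 49]: 8
N-positions (nonzero Grundy) = 49 - 8 = 41

41


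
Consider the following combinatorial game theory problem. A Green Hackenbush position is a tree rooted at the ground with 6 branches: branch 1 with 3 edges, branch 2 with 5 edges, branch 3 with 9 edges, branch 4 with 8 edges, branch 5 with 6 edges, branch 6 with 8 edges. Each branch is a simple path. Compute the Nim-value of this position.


The tree has 6 branches from the ground vertex.
In Green Hackenbush, the Nim-value of a simple path of length k is k.
Branch 1: length 3, Nim-value = 3
Branch 2: length 5, Nim-value = 5
Branch 3: length 9, Nim-value = 9
Branch 4: length 8, Nim-value = 8
Branch 5: length 6, Nim-value = 6
Branch 6: length 8, Nim-value = 8
Total Nim-value = XOR of all branch values:
0 XOR 3 = 3
3 XOR 5 = 6
6 XOR 9 = 15
15 XOR 8 = 7
7 XOR 6 = 1
1 XOR 8 = 9
Nim-value of the tree = 9

9


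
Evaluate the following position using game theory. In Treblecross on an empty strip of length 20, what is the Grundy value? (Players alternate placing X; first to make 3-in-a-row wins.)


Treblecross: place X on empty cells; 3-in-a-row wins.
Playing within two cells of an existing X lets the opponent win at once, so sensible play treats the cells i-2..i+2 around each X as dead. The player left with no safe cell loses, so this is a normal-play take-away game on strips of safe cells.
Placing X at cell i (0-indexed) of a strip of k safe cells leaves independent strips of sizes max(0, i-2) and max(0, k-i-3). Hence G(k) = mex{ G(max(0,i-2)) XOR G(max(0,k-i-3)) : 0 <= i < k }, with G(0) = 0.
G(1): splits (0,0):0^0=0 -> mex({0}) = 1
G(2): splits (0,0):0^0=0 -> mex({0}) = 1
G(3): splits (0,0):0^0=0 -> mex({0}) = 1
G(4): splits (0,1):0^1=1 (0,0):0^0=0 -> mex({0, 1}) = 2
G(5): splits (0,2):0^1=1 (0,1):0^1=1 (0,0):0^0=0 -> mex({0, 1}) = 2
G(6) = mex({1}) = 0
G(7) = mex({0, 1, 2}) = 3
G(8) = mex({0, 1, 2}) = 3
G(9) = mex({0, 2}) = 1
G(10) = mex({0, 2, 3}) = 1
G(11) = mex({0, 3}) = 1
G(12) = mex({1, 3}) = 0
G(13) = mex({0, 1, 2, 3}) = 4
G(14) = mex({0, 1, 2}) = 3
G(15) = mex({0, 1, 2}) = 3
G(16) = mex({0, 1, 2, 4}) = 3
G(17) = mex({0, 1, 3, 4}) = 2
G(18) = mex({0, 1, 3, 4}) = 2
G(19) = mex({0, 1, 3, 5}) = 2
G(20) = mex({0, 1, 2, 3, 5}) = 4
Therefore G(20) = 4.

4


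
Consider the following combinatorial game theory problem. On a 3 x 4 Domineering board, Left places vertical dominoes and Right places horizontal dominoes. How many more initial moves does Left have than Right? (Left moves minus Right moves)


Board is 3 x 4 (rows x cols).
Left (vertical) placements: (rows-1) * cols = 2 * 4 = 8
Right (horizontal) placements: rows * (cols-1) = 3 * 3 = 9
Advantage = Left - Right = 8 - 9 = -1

-1


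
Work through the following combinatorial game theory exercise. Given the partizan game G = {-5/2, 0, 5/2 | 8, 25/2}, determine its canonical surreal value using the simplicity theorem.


Left options: {-5/2, 0, 5/2}, max = 5/2
Right options: {8, 25/2}, min = 8
All options are numbers and max(Left) < min(Right), so by the simplicity theorem the value is the simplest (earliest-born) number strictly between 5/2 and 8.
Integers 3 through 7 all lie strictly between 5/2 and 8.
Among integers, the simplest (lowest birthday = smallest |n|; 0 is born on day 0, +-n on day n) is 3.
No non-integer in the interval can be simpler: if x is a non-integer in the interval, then floor(x) or ceil(x) also lies in the interval (the interval contains an integer), and both are proper prefixes of x's sign expansion, i.e. born earlier. So the game value is 3.
Game value = 3

3


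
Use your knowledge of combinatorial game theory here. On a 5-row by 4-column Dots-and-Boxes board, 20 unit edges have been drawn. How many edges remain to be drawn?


Grid: 5 x 4 boxes, i.e. 6 rows and 5 columns of dots.
Horizontal edges: (rows + 1) * cols = 6 * 4 = 24
Vertical edges: rows * (cols + 1) = 5 * 5 = 25
Total edges: 24 + 25 = 49
Edges drawn: 20
Remaining: 49 - 20 = 29

29


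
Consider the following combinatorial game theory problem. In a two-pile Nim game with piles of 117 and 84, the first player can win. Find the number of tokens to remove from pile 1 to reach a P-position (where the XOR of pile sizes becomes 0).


Piles: 117 and 84
Current XOR: 117 XOR 84 = 33 (non-zero, so this is an N-position).
To make the XOR zero, we need to find a move that balances the piles.
For pile 1 (size 117): target = 117 XOR 33 = 84
We reduce pile 1 from 117 to 84.
Tokens removed: 117 - 84 = 33
Verification: 84 XOR 84 = 0

33


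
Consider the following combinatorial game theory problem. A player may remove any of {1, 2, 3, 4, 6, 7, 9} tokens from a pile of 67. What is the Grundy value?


The subtraction set is S = {1, 2, 3, 4, 6, 7, 9}.
G(k) = mex{ G(k - s) : s in S, s <= k }. We compute iteratively: G(0) = 0.
G(1) = mex({0}) = 1
G(2) = mex({0, 1}) = 2
G(3) = mex({0, 1, 2}) = 3
G(4) = mex({0, 1, 2, 3}) = 4
G(5) = mex({1, 2, 3, 4}) = 0
G(6) = mex({0, 2, 3, 4}) = 1
G(7) = mex({0, 1, 3, 4}) = 2
G(8) = mex({0, 1, 2, 4}) = 3
G(9) = mex({0, 1, 2, 3}) = 4
G(10) = mex({1, 2, 3, 4}) = 0
G(11) = mex({0, 2, 3, 4}) = 1
G(12) = mex({0, 1, 3, 4}) = 2
G(13) = mex({0, 1, 2, 4}) = 3
Observe that G(5)..G(13) = 0, 1, 2, 3, 4, 0, 1, 2, 3 repeats G(0)..G(8) = 0, 1, 2, 3, 4, 0, 1, 2, 3.
For k >= max(S) = 9, G(k) is determined by the previous 9 values G(k-9)..G(k-1); a window of 9 consecutive values has recurred shifted by 5, so by induction G(k + 5) = G(k) for all k >= 0: the sequence is periodic from the start with period 5.
One period: G(0..4) = 0, 1, 2, 3, 4.
67 mod 5 = 2, so G(67) = G(2) = 2.

2


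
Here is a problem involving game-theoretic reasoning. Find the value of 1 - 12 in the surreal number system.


x = 1, y = 12
x - y = 1 - 12 = -11

-11


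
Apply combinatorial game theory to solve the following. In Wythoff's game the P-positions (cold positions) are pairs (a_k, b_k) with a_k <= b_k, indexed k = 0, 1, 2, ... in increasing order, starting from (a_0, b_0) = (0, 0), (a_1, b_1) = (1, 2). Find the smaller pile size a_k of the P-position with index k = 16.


By Wythoff's theorem, a_k = floor(k * phi) and b_k = floor(k * phi^2) = a_k + k, where phi = (1 + sqrt(5))/2 is the golden ratio.
phi = (1 + sqrt(5))/2 = 1.618034
k = 16
k * phi = 16 * 1.618034 = 25.888544
a_16 = floor(k * phi) = 25

25


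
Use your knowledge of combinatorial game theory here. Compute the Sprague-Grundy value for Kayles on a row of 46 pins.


Kayles: a move removes 1 or 2 adjacent pins from a contiguous row.
Removing pins from a row of k leaves two independent rows (a, b) with a + b = k - 1 (one pin) or a + b = k - 2 (two pins); an end removal gives a = 0.
By Sprague-Grundy, G(k) = mex{ G(a) XOR G(b) } over all these splits. G(0) = 0.
G(1): splits (0,0):0^0=0 -> mex({0}) = 1
G(2): splits (0,1):0^1=1 (0,0):0^0=0 -> mex({0, 1}) = 2
G(3): splits (0,2):0^2=2 (1,1):1^1=0 (0,1):0^1=1 -> mex({0, 1, 2}) = 3
G(4): splits (0,3):0^3=3 (1,2):1^2=3 (0,2):0^2=2 (1,1):1^1=0 -> mex({0, 2, 3}) = 1
G(5): splits (0,4):0^1=1 (1,3):1^3=2 (2,2):2^2=0 (0,3):0^3=3 (1,2):1^2=3 -> mex({0, 1, 2, 3}) = 4
G(6) = mex({0, 1, 2, 4}) = 3
G(7) = mex({0, 1, 3, 4, 5}) = 2
G(8) = mex({0, 2, 3, 5, 6}) = 1
G(9) = mex({0, 1, 2, 3, 6, 7}) = 4
G(10) = mex({0, 1, 3, 4, 5, 7}) = 2
G(11) = mex({0, 1, 2, 3, 4, 5}) = 6
G(12) = mex({0, 1, 2, 3, 5, 6, 7}) = 4
G(13) = mex({0, 2, 3, 4, 6, 7}) = 1
G(14) = mex({0, 1, 4, 5, 6, 7}) = 2
G(15) = mex({0, 1, 2, 3, 4, 5, 6}) = 7
G(16) = mex({0, 2, 3, 5, 6, 7}) = 1
G(17) = mex({0, 1, 2, 3, 5, 6, 7}) = 4
G(18) = mex({0, 1, 2, 4, 5, 6}) = 3
G(19) = mex({0, 1, 3, 4, 5, 7}) = 2
G(20) = mex({0, 2, 3, 4, 5, 6, 7}) = 1
G(21) = mex({0, 1, 2, 3, 5, 6, 7}) = 4
G(22) = mex({0, 1, 2, 3, 4, 5, 7}) = 6
G(23) = mex({0, 1, 2, 3, 4, 5, 6}) = 7
G(24) = mex({0, 1, 2, 3, 5, 6, 7}) = 4
G(25) = mex({0, 2, 3, 4, 6, 7}) = 1
G(26) = mex({0, 1, 3, 4, 5, 6, 7}) = 2
G(27) = mex({0, 1, 2, 3, 4, 5, 6, 7}) = 8
G(28) = mex({0, 1, 2, 3, 4, 6, 7, 8}) = 5
G(29) = mex({0, 1, 2, 3, 5, 6, 7, 8, 9}) = 4
G(30) = mex({0, 1, 2, 3, 4, 5, 6, 9, 10}) = 7
G(31) = mex({0, 1, 3, 4, 5, 7, 10, 11}) = 2
G(32) = mex({0, 2, 3, 4, 5, 6, 7, 9, 11}) = 1
G(33) = mex({0, 1, 2, 3, 4, 5, 6, 7, 9, 12}) = 8
G(34) = mex({0, 1, 2, 3, 4, 5, 7, 8, 11, 12}) = 6
G(35) = mex({0, 1, 2, 3, 4, 5, 6, 8, 9, 10, 11}) = 7
G(36) = mex({0, 1, 2, 3, 5, 6, 7, 9, 10}) = 4
G(37) = mex({0, 2, 3, 4, 6, 7, 9, 10, 11, 12}) = 1
G(38) = mex({0, 1, 3, 4, 5, 6, 7, 9, 10, 11, 12}) = 2
G(39) = mex({0, 1, 2, 4, 5, 6, 7, 9, 10, 12, 14}) = 3
G(40) = mex({0, 2, 3, 4, 6, 7, 11, 12, 14}) = 1
G(41) = mex({0, 1, 2, 3, 5, 6, 7, 9, 10, 11, 12}) = 4
G(42) = mex({0, 1, 2, 3, 4, 5, 6, 9, 10}) = 7
G(43) = mex({0, 1, 3, 4, 5, 7, 9, 10, 12, 15}) = 2
G(44) = mex({0, 2, 3, 4, 5, 6, 7, 9, 10, 12, 15}) = 1
G(45) = mex({0, 1, 2, 3, 4, 5, 6, 7, 9, 10, 12, 14}) = 8
G(46) = mex({0, 1, 3, 4, 5, 7, 8, 11, 12, 14}) = 2
Therefore G(46) = 2.

2


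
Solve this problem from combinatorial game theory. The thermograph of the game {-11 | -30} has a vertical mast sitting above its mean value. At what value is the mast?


Game = {-11 | -30}, a switch {a | b} with numbers a > b.
Its thermograph has left wall a - t and right wall b + t, which meet at t = (a - b)/2, where both equal (a + b)/2. So the mast (mean value) is at (a + b)/2.
Mean = (-11 + (-30))/2 = -41/2 = -41/2

-41/2


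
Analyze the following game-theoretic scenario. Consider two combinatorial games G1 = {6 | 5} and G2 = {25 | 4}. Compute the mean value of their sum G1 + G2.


G1 = {6 | 5}, G2 = {25 | 4}
Each is a switch {a | b} with numbers a > b; its mean value is (a + b)/2, and mean value is additive over game sums: m(G1 + G2) = m(G1) + m(G2).
Mean of G1 = (6 + (5))/2 = 11/2 = 11/2
Mean of G2 = (25 + (4))/2 = 29/2 = 29/2
Mean of G1 + G2 = 11/2 + 29/2 = 20

20


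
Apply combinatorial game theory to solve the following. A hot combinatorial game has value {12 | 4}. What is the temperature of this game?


The game is {12 | 4}, a switch {a | b} with numbers a > b.
Cooling {a | b} by t gives {a - t | b + t}, which stops being hot when a - t = b + t, i.e. at t = (a - b)/2. So the temperature of a switch is (a - b)/2.
Temperature = (Left option - Right option) / 2
= (12 - (4)) / 2
= 8 / 2
= 4

4


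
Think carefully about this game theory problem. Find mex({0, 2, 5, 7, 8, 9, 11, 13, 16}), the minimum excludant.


Set = {0, 2, 5, 7, 8, 9, 11, 13, 16}
0 is in the set.
1 is NOT in the set. This is the mex.
mex = 1

1


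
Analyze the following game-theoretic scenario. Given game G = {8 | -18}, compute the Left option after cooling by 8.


Original game: {8 | -18} (a switch {a | b} with a > b).
Cooling by t (for t below the temperature (a - b)/2 = 13) taxes each move by t: {a | b} cooled by t is {a - t | b + t}.
Cooling amount: t = 8
Cooled Left option: 8 - 8 = 0
Cooled Right option: -18 + 8 = -10
Cooled game: {0 | -10}
Left option = 0

0


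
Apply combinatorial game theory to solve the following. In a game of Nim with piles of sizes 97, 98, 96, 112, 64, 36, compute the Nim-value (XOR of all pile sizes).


We need the XOR (exclusive or) of all pile sizes.
After XOR-ing pile 1 (size 97): 0 XOR 97 = 97
After XOR-ing pile 2 (size 98): 97 XOR 98 = 3
After XOR-ing pile 3 (size 96): 3 XOR 96 = 99
After XOR-ing pile 4 (size 112): 99 XOR 112 = 19
After XOR-ing pile 5 (size 64): 19 XOR 64 = 83
After XOR-ing pile 6 (size 36): 83 XOR 36 = 119
The Nim-value of this position is 119.

119


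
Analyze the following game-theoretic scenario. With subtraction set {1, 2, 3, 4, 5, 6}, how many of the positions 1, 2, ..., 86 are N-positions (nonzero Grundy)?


Subtraction set S = {1, 2, 3, 4, 5, 6}, so G(n) = n mod 7.
G(n) = 0 when n is a multiple of 7.
Multiples of 7 in [1, 86]: 12
N-positions (nonzero Grundy) = 86 - 12 = 74

74


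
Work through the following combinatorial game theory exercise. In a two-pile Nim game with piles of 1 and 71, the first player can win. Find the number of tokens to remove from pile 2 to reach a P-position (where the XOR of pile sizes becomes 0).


Piles: 1 and 71
Current XOR: 1 XOR 71 = 70 (non-zero, so this is an N-position).
To make the XOR zero, we need to find a move that balances the piles.
For pile 2 (size 71): target = 71 XOR 70 = 1
We reduce pile 2 from 71 to 1.
Tokens removed: 71 - 1 = 70
Verification: 1 XOR 1 = 0

70


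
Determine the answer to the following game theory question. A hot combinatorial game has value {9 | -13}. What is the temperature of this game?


The game is {9 | -13}, a switch {a | b} with numbers a > b.
Cooling {a | b} by t gives {a - t | b + t}, which stops being hot when a - t = b + t, i.e. at t = (a - b)/2. So the temperature of a switch is (a - b)/2.
Temperature = (Left option - Right option) / 2
= (9 - (-13)) / 2
= 22 / 2
= 11

11


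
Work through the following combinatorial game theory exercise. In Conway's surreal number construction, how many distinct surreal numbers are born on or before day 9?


Day 0: {|} = 0 is born. Count = 1.
Day n: the number of surreal numbers born by day n is 2^(n+1) - 1.
By day 0: 2^1 - 1 = 1
By day 1: 2^2 - 1 = 3
By day 2: 2^3 - 1 = 7
By day 3: 2^4 - 1 = 15
By day 4: 2^5 - 1 = 31
By day 5: 2^6 - 1 = 63
By day 6: 2^7 - 1 = 127
By day 7: 2^8 - 1 = 255
By day 8: 2^9 - 1 = 511
By day 9: 2^10 - 1 = 1023
By day 9: 1023 surreal numbers.

1023


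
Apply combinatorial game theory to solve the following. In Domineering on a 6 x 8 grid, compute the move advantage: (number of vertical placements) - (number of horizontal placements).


Board is 6 x 8 (rows x cols).
Left (vertical) placements: (rows-1) * cols = 5 * 8 = 40
Right (horizontal) placements: rows * (cols-1) = 6 * 7 = 42
Advantage = Left - Right = 40 - 42 = -2

-2


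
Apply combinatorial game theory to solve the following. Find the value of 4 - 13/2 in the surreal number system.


x = 4, y = 13/2
Converting to common denominator: 2
x = 8/2, y = 13/2
x - y = 4 - 13/2 = -5/2

-5/2


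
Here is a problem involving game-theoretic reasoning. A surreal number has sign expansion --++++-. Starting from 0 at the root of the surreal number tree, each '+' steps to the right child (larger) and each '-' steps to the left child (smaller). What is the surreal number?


Sign expansion: --++++-
Rule: track bounds (lo, hi), initially (-inf, +inf). On '+', the current value becomes lo and we move to the simplest number in (value, hi): value + 1 if hi = +inf, otherwise the midpoint (value + hi)/2. On '-', the current value becomes hi and we move to value - 1 if lo = -inf, otherwise the midpoint (lo + value)/2.
Start at 0.
Step 1: sign = -, move left. Bounds: (-inf, 0). Value = -1
Step 2: sign = -, move left. Bounds: (-inf, -1). Value = -2
Step 3: sign = +, move right. Bounds: (-2, -1). Value = -3/2
Step 4: sign = +, move right. Bounds: (-3/2, -1). Value = -5/4
Step 5: sign = +, move right. Bounds: (-5/4, -1). Value = -9/8
Step 6: sign = +, move right. Bounds: (-9/8, -1). Value = -17/16
Step 7: sign = -, move left. Bounds: (-9/8, -17/16). Value = -35/32
The surreal number with sign expansion --++++- is -35/32.

-35/32


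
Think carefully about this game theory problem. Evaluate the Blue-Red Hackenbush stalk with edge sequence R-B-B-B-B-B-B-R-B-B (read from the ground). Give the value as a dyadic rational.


Edges (from ground): R-B-B-B-B-B-B-R-B-B
By Berlekamp's sign-expansion rule, a Blue-Red Hackenbush stalk has the value of the surreal number whose sign sequence is the edge sequence with B -> + and R -> -.
Sign sequence: -++++++-++
Trace the sign expansion in the surreal number tree, starting from 0:
Edge 1: R (sign -) -> bounds (-inf, 0), value = -1
Edge 2: B (sign +) -> bounds (-1, 0), value = -1/2
Edge 3: B (sign +) -> bounds (-1/2, 0), value = -1/4
Edge 4: B (sign +) -> bounds (-1/4, 0), value = -1/8
Edge 5: B (sign +) -> bounds (-1/8, 0), value = -1/16
Edge 6: B (sign +) -> bounds (-1/16, 0), value = -1/32
Edge 7: B (sign +) -> bounds (-1/32, 0), value = -1/64
Edge 8: R (sign -) -> bounds (-1/32, -1/64), value = -3/128
Edge 9: B (sign +) -> bounds (-3/128, -1/64), value = -5/256
Edge 10: B (sign +) -> bounds (-5/256, -1/64), value = -9/512
Game value = -9/512

-9/512


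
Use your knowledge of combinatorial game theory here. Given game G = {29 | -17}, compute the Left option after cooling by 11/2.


Original game: {29 | -17} (a switch {a | b} with a > b).
Cooling by t (for t below the temperature (a - b)/2 = 23) taxes each move by t: {a | b} cooled by t is {a - t | b + t}.
Cooling amount: t = 11/2
Cooled Left option: 29 - 11/2 = 47/2
Cooled Right option: -17 + 11/2 = -23/2
Cooled game: {47/2 | -23/2}
Left option = 47/2

47/2


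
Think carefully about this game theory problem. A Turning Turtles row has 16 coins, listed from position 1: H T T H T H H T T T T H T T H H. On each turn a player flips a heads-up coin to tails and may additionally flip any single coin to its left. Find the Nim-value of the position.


Coins: H T T H T H H T T T T H T T H H
Key fact: a single head at position k behaves exactly like a Nim heap of size k (turning it to T and optionally flipping a coin at j < k corresponds to moving the heap from k to j, or to 0), and heads combine as a disjunctive sum (two heads at the same place would cancel, matching j XOR j = 0). So the Nim-value is the XOR of the 1-indexed positions of the heads.
Face-up positions (1-indexed): [1, 4, 6, 7, 12, 15, 16]
XOR 0 with 1: 0 XOR 1 = 1
XOR 1 with 4: 1 XOR 4 = 5
XOR 5 with 6: 5 XOR 6 = 3
XOR 3 with 7: 3 XOR 7 = 4
XOR 4 with 12: 4 XOR 12 = 8
XOR 8 with 15: 8 XOR 15 = 7
XOR 7 with 16: 7 XOR 16 = 23
Nim-value = 23

23


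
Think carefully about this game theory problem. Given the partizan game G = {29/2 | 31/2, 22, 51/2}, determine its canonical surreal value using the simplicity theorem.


Left options: {29/2}, max = 29/2
Right options: {31/2, 22, 51/2}, min = 31/2
All options are numbers and max(Left) < min(Right), so by the simplicity theorem the value is the simplest (earliest-born) number strictly between 29/2 and 31/2.
The only integer strictly between 29/2 and 31/2 is 15.
No non-integer in the interval can be simpler: if x is a non-integer in the interval, then floor(x) or ceil(x) also lies in the interval (the interval contains an integer), and both are proper prefixes of x's sign expansion, i.e. born earlier. So the game value is 15.
Game value = 15

15


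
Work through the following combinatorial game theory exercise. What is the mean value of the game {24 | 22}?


Game = {24 | 22}, a switch {a | b} with numbers a > b.
Its thermograph has left wall a - t and right wall b + t, which meet at t = (a - b)/2, where both equal (a + b)/2. So the mast (mean value) is at (a + b)/2.
Mean = (24 + (22))/2 = 46/2 = 23

23


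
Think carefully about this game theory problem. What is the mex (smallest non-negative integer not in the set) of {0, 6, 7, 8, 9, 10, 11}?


Set = {0, 6, 7, 8, 9, 10, 11}
0 is in the set.
1 is NOT in the set. This is the mex.
mex = 1

1


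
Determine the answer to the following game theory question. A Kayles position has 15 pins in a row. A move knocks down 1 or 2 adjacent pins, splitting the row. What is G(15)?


Kayles: a move removes 1 or 2 adjacent pins from a contiguous row.
Removing pins from a row of k leaves two independent rows (a, b) with a + b = k - 1 (one pin) or a + b = k - 2 (two pins); an end removal gives a = 0.
By Sprague-Grundy, G(k) = mex{ G(a) XOR G(b) } over all these splits. G(0) = 0.
G(1): splits (0,0):0^0=0 -> mex({0}) = 1
G(2): splits (0,1):0^1=1 (0,0):0^0=0 -> mex({0, 1}) = 2
G(3): splits (0,2):0^2=2 (1,1):1^1=0 (0,1):0^1=1 -> mex({0, 1, 2}) = 3
G(4): splits (0,3):0^3=3 (1,2):1^2=3 (0,2):0^2=2 (1,1):1^1=0 -> mex({0, 2, 3}) = 1
G(5): splits (0,4):0^1=1 (1,3):1^3=2 (2,2):2^2=0 (0,3):0^3=3 (1,2):1^2=3 -> mex({0, 1, 2, 3}) = 4
G(6) = mex({0, 1, 2, 4}) = 3
G(7) = mex({0, 1, 3, 4, 5}) = 2
G(8) = mex({0, 2, 3, 5, 6}) = 1
G(9) = mex({0, 1, 2, 3, 6, 7}) = 4
G(10) = mex({0, 1, 3, 4, 5, 7}) = 2
G(11) = mex({0, 1, 2, 3, 4, 5}) = 6
G(12) = mex({0, 1, 2, 3, 5, 6, 7}) = 4
G(13) = mex({0, 2, 3, 4, 6, 7}) = 1
G(14) = mex({0, 1, 4, 5, 6, 7}) = 2
G(15) = mex({0, 1, 2, 3, 4, 5, 6}) = 7
Therefore G(15) = 7.

7
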